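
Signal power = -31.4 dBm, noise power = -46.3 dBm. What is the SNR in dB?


SNR = -31.4 - (-46.3) = 14.9 dB

14.9 dB


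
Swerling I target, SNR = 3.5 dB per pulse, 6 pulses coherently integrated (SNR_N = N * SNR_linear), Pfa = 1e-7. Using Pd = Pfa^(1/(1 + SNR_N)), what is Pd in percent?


SNR_lin = 10^(3.5/10) = 2.23872
SNR_N = 6 * 2.23872 = 13.43232
1/(1 + SNR_N) = 1/14.43232 = 0.0692889
Pd = (1e-7)^0.0692889 = 0.32732
Pd = 32.7%

32.7%


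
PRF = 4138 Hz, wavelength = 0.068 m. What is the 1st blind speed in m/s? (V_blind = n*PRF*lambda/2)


V_blind = 1 * 4138 * 0.068 / 2 = 140.7 m/s

140.7 m/s


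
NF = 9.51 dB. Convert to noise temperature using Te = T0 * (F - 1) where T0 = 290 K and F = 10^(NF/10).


NF_lin = 10^(9.51/10) = 8.933055
Te = 290 * (8.933055 - 1) = 2300.6 K

2300.6 K


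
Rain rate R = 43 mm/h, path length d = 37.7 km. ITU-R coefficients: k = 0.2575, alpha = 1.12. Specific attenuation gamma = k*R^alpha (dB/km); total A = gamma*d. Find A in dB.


gamma = 0.2575 * 43^1.12 = 17.388491 dB/km
A = 17.388491 * 37.7 = 655.55 dB

655.55 dB


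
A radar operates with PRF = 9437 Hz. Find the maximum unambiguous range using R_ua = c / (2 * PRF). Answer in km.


R_ua = 3e8 / (2 * 9437) = 15894.9 m = 15.9 km

15.9 km


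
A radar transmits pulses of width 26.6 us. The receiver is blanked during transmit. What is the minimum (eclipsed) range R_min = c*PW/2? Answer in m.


R_min = 3e8 * 26.6e-6 / 2 = 3990.0 m

3990.0 m


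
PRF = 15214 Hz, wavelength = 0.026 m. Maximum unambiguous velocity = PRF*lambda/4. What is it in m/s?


V_ua = 15214 * 0.026 / 4 = 98.9 m/s

98.9 m/s


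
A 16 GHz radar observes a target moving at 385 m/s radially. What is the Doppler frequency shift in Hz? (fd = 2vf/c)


fd = 2 * 385 * 16000000000.0 / 3e8 = 41066.7 Hz

41066.7 Hz


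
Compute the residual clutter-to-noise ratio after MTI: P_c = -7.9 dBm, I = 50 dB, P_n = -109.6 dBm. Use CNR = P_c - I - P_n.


CNR = -7.9 - 50 - (-109.6) = 51.7 dB

51.7 dB


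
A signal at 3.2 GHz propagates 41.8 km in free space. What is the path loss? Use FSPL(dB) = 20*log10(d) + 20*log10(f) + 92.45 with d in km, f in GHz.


20*log10(41.8) = 32.42
20*log10(3.2) = 10.1
FSPL = 135.0 dB

135.0 dB


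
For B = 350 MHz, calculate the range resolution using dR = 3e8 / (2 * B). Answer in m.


dR = 3e8 / (2 * 350000000.0) = 0.43 m

0.43 m


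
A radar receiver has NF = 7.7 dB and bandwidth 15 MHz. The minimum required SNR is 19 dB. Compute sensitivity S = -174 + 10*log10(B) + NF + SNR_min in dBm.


10*log10(15000000.0) = 71.76
S = -174 + 71.76 + 7.7 + 19 = -75.5 dBm

-75.5 dBm


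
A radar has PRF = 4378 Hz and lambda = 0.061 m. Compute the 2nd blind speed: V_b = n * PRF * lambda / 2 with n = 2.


V_blind = 2 * 4378 * 0.061 / 2 = 267.1 m/s

267.1 m/s


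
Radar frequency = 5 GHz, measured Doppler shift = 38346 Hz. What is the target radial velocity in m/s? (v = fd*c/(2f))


v = 38346 * 3e8 / (2 * 5000000000.0) = 1150.4 m/s

1150.4 m/s


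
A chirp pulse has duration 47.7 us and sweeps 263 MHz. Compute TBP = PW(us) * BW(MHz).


TBP = 47.7 * 263 = 12545.1

12545.1


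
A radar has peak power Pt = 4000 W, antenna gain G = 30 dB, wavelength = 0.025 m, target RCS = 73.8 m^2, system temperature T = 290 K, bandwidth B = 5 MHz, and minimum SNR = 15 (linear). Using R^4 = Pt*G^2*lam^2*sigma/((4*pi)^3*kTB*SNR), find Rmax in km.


G_lin = 10^(30/10) = 1000.0
R^4 = 4000 * 1000.0^2 * 0.025^2 * 73.8 / ((4*pi)^3 * 1.38e-23 * 290 * 5000000.0 * 15)
R^4 = 3.09762e17 m^4
R_max = (3.09762e17)^(1/4) = 23591.6 m = 23.6 km

23.6 km


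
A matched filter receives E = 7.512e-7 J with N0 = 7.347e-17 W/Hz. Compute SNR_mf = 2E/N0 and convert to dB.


SNR_lin = 2 * 7.512e-7 / 7.347e-17 = 2.045e10
SNR_dB = 10*log10(2.045e10) = 103.1 dB

103.1 dB


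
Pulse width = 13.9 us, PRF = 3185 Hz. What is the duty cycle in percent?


DC = 13.9e-6 * 3185 * 100 = 4.43%

4.43%


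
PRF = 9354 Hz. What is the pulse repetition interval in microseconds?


PRI = 1/9354 = 0.0001069061 s = 106.9 us

106.9 us


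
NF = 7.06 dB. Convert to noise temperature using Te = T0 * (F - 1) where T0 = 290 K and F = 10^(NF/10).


NF_lin = 10^(7.06/10) = 5.081594
Te = 290 * (5.081594 - 1) = 1183.7 K

1183.7 K


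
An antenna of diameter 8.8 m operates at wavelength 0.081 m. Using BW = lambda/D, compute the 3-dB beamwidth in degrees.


BW_rad = 0.081 / 8.8 = 0.009205
BW_deg = 0.53 degrees

0.53 degrees


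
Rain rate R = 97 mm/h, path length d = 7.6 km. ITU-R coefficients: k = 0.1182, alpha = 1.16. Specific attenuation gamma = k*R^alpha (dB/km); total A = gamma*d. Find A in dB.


gamma = 0.1182 * 97^1.16 = 23.838158 dB/km
A = 23.838158 * 7.6 = 181.17 dB

181.17 dB


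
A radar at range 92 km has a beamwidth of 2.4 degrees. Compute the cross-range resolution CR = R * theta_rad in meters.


BW_rad = 0.041887902
CR = 92000 * 0.041887902 = 3853.7 m

3853.7 m


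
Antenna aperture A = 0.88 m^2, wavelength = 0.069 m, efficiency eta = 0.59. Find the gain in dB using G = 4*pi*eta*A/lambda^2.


G_linear = 4*pi*0.59*0.88/0.069^2 = 1370.4
G_dB = 10*log10(1370.4) = 31.4 dB

31.4 dB


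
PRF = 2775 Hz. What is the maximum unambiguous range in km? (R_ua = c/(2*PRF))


R_ua = 3e8 / (2 * 2775) = 54054.1 m = 54.1 km

54.1 km


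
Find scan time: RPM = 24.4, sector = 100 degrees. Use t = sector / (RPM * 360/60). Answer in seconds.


t = 100 / (24.4 * 360) * 60 = 0.68 s

0.68 s


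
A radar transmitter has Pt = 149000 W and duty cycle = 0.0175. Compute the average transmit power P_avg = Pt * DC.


P_avg = 149000 * 0.0175 = 2607.5 W

2607.5 W


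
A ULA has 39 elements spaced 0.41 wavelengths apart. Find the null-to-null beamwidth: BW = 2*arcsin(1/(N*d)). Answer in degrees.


1/(N*d) = 1/(39*0.41) = 0.062539
BW = 2*arcsin(0.062539) = 7.2 degrees

7.2 degrees


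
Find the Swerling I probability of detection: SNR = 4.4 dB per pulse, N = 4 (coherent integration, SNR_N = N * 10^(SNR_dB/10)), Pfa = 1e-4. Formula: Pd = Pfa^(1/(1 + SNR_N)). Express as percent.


SNR_lin = 10^(4.4/10) = 2.75423
SNR_N = 4 * 2.75423 = 11.01692
1/(1 + SNR_N) = 1/12.01692 = 0.083216
Pd = (1e-4)^0.083216 = 0.46466
Pd = 46.5%

46.5%


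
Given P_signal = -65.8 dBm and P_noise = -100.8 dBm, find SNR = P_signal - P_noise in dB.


SNR = -65.8 - (-100.8) = 35.0 dB

35.0 dB


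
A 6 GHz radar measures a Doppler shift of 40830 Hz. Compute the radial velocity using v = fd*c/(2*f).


v = 40830 * 3e8 / (2 * 6000000000.0) = 1020.8 m/s

1020.8 m/s


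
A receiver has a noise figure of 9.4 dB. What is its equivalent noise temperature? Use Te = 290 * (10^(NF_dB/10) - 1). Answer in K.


NF_lin = 10^(9.4/10) = 8.709636
Te = 290 * (8.709636 - 1) = 2235.8 K

2235.8 K


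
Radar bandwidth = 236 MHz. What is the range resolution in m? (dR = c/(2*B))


dR = 3e8 / (2 * 236000000.0) = 0.64 m

0.64 m


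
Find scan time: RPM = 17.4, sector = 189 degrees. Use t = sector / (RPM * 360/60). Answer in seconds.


t = 189 / (17.4 * 360) * 60 = 1.81 s

1.81 s


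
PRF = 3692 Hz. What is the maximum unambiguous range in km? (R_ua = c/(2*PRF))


R_ua = 3e8 / (2 * 3692) = 40628.4 m = 40.6 km

40.6 km


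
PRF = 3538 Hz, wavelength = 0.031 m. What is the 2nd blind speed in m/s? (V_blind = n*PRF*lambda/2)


V_blind = 2 * 3538 * 0.031 / 2 = 109.7 m/s

109.7 m/s


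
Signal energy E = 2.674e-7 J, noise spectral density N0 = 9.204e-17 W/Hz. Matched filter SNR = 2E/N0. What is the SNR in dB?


SNR_lin = 2 * 2.674e-7 / 9.204e-17 = 5.811e9
SNR_dB = 10*log10(5.811e9) = 97.6 dB

97.6 dB


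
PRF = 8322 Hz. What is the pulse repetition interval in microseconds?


PRI = 1/8322 = 0.0001201634 s = 120.2 us

120.2 us


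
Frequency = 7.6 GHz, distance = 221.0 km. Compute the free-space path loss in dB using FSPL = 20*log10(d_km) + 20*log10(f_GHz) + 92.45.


20*log10(221.0) = 46.89
20*log10(7.6) = 17.62
FSPL = 157.0 dB

157.0 dB


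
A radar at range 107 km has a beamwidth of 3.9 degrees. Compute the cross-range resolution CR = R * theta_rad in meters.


BW_rad = 0.068067841
CR = 107000 * 0.068067841 = 7283.3 m

7283.3 m


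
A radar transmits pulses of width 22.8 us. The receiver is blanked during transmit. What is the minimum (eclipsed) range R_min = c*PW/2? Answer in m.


R_min = 3e8 * 22.8e-6 / 2 = 3420.0 m

3420.0 m


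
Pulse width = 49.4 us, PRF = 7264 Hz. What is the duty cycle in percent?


DC = 49.4e-6 * 7264 * 100 = 35.88%

35.88%


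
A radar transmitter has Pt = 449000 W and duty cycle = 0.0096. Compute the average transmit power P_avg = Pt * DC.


P_avg = 449000 * 0.0096 = 4310.4 W

4310.4 W


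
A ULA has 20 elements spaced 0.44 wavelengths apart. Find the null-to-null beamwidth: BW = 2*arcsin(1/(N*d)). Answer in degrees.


1/(N*d) = 1/(20*0.44) = 0.113636
BW = 2*arcsin(0.113636) = 13.0 degrees

13.0 degrees


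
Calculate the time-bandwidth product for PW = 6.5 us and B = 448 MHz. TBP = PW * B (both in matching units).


TBP = 6.5 * 448 = 2912.0

2912.0


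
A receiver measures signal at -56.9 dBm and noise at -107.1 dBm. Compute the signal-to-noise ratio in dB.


SNR = -56.9 - (-107.1) = 50.2 dB

50.2 dB


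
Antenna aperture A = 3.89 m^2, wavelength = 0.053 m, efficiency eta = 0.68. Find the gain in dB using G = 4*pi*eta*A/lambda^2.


G_linear = 4*pi*0.68*3.89/0.053^2 = 11833.59
G_dB = 10*log10(11833.59) = 40.7 dB

40.7 dB


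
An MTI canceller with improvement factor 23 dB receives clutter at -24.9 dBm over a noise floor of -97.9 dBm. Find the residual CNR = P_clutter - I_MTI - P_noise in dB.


CNR = -24.9 - 23 - (-97.9) = 50.0 dB

50.0 dB


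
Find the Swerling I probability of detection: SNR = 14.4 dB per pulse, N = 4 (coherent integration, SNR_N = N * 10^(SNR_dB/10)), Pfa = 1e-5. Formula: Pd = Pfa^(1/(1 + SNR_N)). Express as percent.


SNR_lin = 10^(14.4/10) = 27.54229
SNR_N = 4 * 27.54229 = 110.16916
1/(1 + SNR_N) = 1/111.16916 = 0.0089953
Pd = (1e-5)^0.0089953 = 0.90162
Pd = 90.2%

90.2%


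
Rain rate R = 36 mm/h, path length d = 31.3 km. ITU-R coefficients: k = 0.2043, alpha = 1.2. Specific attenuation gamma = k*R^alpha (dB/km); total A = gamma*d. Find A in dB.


gamma = 0.2043 * 36^1.2 = 15.060222 dB/km
A = 15.060222 * 31.3 = 471.38 dB

471.38 dB


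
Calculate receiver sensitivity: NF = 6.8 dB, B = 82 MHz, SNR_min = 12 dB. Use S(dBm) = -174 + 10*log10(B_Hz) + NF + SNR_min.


10*log10(82000000.0) = 79.14
S = -174 + 79.14 + 6.8 + 12 = -76.1 dBm

-76.1 dBm


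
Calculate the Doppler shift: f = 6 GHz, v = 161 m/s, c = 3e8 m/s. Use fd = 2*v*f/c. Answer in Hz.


fd = 2 * 161 * 6000000000.0 / 3e8 = 6440.0 Hz

6440.0 Hz


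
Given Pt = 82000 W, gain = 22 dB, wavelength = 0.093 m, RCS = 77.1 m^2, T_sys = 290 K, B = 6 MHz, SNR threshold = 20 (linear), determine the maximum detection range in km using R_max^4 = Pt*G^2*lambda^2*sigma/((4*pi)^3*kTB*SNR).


G_lin = 10^(22/10) = 158.489319
R^4 = 82000 * 158.489319^2 * 0.093^2 * 77.1 / ((4*pi)^3 * 1.38e-23 * 290 * 6000000.0 * 20)
R^4 = 1.44127e18 m^4
R_max = (1.44127e18)^(1/4) = 34648.7 m = 34.6 km

34.6 km


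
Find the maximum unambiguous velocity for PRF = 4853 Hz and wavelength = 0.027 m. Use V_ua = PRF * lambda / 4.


V_ua = 4853 * 0.027 / 4 = 32.8 m/s

32.8 m/s


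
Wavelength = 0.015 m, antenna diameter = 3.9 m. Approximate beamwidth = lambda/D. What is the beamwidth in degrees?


BW_rad = 0.015 / 3.9 = 0.003846
BW_deg = 0.22 degrees

0.22 degrees


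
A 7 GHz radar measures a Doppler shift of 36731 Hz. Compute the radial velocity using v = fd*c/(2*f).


v = 36731 * 3e8 / (2 * 7000000000.0) = 787.1 m/s

787.1 m/s


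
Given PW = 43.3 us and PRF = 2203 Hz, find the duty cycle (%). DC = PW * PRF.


DC = 43.3e-6 * 2203 * 100 = 9.54%

9.54%


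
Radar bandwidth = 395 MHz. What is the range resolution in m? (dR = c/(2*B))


dR = 3e8 / (2 * 395000000.0) = 0.38 m

0.38 m


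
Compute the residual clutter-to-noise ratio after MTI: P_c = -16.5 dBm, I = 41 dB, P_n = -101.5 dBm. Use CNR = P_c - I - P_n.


CNR = -16.5 - 41 - (-101.5) = 44.0 dB

44.0 dB


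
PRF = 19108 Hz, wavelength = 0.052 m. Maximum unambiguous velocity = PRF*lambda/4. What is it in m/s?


V_ua = 19108 * 0.052 / 4 = 248.4 m/s

248.4 m/s


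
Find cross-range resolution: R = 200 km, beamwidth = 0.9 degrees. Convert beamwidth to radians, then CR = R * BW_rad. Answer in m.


BW_rad = 0.015707963
CR = 200000 * 0.015707963 = 3141.6 m

3141.6 m


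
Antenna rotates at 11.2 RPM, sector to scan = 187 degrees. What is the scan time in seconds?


t = 187 / (11.2 * 360) * 60 = 2.78 s

2.78 s


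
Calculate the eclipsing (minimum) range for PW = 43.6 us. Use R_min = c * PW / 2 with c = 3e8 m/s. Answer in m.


R_min = 3e8 * 43.6e-6 / 2 = 6540.0 m

6540.0 m


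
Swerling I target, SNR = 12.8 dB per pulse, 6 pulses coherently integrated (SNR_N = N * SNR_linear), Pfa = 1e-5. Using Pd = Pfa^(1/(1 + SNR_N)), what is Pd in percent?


SNR_lin = 10^(12.8/10) = 19.05461
SNR_N = 6 * 19.05461 = 114.32766
1/(1 + SNR_N) = 1/115.32766 = 0.0086709
Pd = (1e-5)^0.0086709 = 0.90499
Pd = 90.5%

90.5%


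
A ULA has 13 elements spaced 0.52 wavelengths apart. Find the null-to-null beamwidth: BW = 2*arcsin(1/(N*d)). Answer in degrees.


1/(N*d) = 1/(13*0.52) = 0.147929
BW = 2*arcsin(0.147929) = 17.0 degrees

17.0 degrees


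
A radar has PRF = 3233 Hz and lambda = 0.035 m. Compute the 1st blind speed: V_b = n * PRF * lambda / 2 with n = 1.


V_blind = 1 * 3233 * 0.035 / 2 = 56.6 m/s

56.6 m/s


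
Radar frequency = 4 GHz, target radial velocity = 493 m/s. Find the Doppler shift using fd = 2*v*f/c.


fd = 2 * 493 * 4000000000.0 / 3e8 = 13146.7 Hz

13146.7 Hz


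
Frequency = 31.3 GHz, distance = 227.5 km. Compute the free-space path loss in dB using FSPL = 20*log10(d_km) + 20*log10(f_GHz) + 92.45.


20*log10(227.5) = 47.14
20*log10(31.3) = 29.91
FSPL = 169.5 dB

169.5 dB


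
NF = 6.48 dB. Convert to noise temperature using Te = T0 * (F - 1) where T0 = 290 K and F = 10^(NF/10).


NF_lin = 10^(6.48/10) = 4.446313
Te = 290 * (4.446313 - 1) = 999.4 K

999.4 K


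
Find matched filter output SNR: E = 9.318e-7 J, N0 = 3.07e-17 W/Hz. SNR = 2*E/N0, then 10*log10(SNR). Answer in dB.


SNR_lin = 2 * 9.318e-7 / 3.07e-17 = 6.07e10
SNR_dB = 10*log10(6.07e10) = 107.8 dB

107.8 dB


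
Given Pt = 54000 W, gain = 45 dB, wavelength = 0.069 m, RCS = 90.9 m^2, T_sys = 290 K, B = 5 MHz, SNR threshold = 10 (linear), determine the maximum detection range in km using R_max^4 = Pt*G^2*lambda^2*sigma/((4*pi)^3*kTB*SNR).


G_lin = 10^(45/10) = 31622.776602
R^4 = 54000 * 31622.776602^2 * 0.069^2 * 90.9 / ((4*pi)^3 * 1.38e-23 * 290 * 5000000.0 * 10)
R^4 = 5.88544e22 m^4
R_max = (5.88544e22)^(1/4) = 492543.7 m = 492.5 km

492.5 km


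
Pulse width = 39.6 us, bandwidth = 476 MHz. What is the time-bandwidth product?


TBP = 39.6 * 476 = 18849.6

18849.6


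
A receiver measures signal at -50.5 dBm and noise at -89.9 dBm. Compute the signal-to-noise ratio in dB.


SNR = -50.5 - (-89.9) = 39.4 dB

39.4 dB


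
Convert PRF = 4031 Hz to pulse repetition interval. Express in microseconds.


PRI = 1/4031 = 0.0002480774 s = 248.1 us

248.1 us


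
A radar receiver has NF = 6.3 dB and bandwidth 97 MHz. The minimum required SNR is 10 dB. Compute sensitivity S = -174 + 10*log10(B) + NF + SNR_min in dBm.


10*log10(97000000.0) = 79.87
S = -174 + 79.87 + 6.3 + 10 = -77.8 dBm

-77.8 dBm


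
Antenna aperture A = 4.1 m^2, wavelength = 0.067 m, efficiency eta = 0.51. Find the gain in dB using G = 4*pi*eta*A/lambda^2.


G_linear = 4*pi*0.51*4.1/0.067^2 = 5853.48
G_dB = 10*log10(5853.48) = 37.7 dB

37.7 dB


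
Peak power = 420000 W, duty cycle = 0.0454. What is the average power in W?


P_avg = 420000 * 0.0454 = 19068.0 W

19068.0 W


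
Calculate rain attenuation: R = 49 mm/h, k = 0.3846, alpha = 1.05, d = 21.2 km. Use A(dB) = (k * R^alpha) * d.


gamma = 0.3846 * 49^1.05 = 22.893657 dB/km
A = 22.893657 * 21.2 = 485.35 dB

485.35 dB


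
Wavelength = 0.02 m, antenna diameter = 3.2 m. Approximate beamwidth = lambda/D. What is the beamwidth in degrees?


BW_rad = 0.02 / 3.2 = 0.00625
BW_deg = 0.36 degrees

0.36 degrees


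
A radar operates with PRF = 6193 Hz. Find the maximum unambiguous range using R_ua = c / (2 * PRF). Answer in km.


R_ua = 3e8 / (2 * 6193) = 24220.9 m = 24.2 km

24.2 km


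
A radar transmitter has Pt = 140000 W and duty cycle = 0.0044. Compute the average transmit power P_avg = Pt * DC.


P_avg = 140000 * 0.0044 = 616.0 W

616.0 W


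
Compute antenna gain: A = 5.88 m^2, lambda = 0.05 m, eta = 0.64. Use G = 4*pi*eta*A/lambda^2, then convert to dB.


G_linear = 4*pi*0.64*5.88/0.05^2 = 18915.91
G_dB = 10*log10(18915.91) = 42.8 dB

42.8 dB


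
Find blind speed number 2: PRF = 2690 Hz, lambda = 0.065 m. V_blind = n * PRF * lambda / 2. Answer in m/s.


V_blind = 2 * 2690 * 0.065 / 2 = 174.9 m/s

174.9 m/s


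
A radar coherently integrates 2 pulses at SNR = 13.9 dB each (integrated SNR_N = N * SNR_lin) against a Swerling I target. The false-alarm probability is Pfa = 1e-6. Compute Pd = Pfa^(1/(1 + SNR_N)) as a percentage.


SNR_lin = 10^(13.9/10) = 24.54709
SNR_N = 2 * 24.54709 = 49.09418
1/(1 + SNR_N) = 1/50.09418 = 0.0199624
Pd = (1e-6)^0.0199624 = 0.75897
Pd = 75.9%

75.9%


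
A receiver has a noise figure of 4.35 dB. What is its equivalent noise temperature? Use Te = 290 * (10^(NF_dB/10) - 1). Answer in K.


NF_lin = 10^(4.35/10) = 2.722701
Te = 290 * (2.722701 - 1) = 499.6 K

499.6 K


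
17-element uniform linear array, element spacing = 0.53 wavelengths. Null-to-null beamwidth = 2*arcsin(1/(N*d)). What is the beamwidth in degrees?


1/(N*d) = 1/(17*0.53) = 0.110988
BW = 2*arcsin(0.110988) = 12.7 degrees

12.7 degrees


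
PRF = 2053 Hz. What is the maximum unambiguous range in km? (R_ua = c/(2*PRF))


R_ua = 3e8 / (2 * 2053) = 73063.8 m = 73.1 km

73.1 km


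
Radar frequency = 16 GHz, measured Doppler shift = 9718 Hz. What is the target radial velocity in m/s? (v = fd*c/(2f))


v = 9718 * 3e8 / (2 * 16000000000.0) = 91.1 m/s

91.1 m/s


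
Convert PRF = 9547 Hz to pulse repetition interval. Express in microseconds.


PRI = 1/9547 = 0.0001047449 s = 104.7 us

104.7 us


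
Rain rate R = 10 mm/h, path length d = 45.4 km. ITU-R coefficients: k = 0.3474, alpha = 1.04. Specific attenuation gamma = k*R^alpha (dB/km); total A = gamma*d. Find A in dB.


gamma = 0.3474 * 10^1.04 = 3.809165 dB/km
A = 3.809165 * 45.4 = 172.94 dB

172.94 dB


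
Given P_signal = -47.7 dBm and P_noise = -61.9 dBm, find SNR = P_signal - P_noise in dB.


SNR = -47.7 - (-61.9) = 14.2 dB

14.2 dB


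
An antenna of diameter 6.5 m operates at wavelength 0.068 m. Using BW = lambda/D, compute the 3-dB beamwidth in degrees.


BW_rad = 0.068 / 6.5 = 0.010462
BW_deg = 0.6 degrees

0.6 degrees


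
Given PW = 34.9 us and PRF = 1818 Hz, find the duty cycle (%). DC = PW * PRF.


DC = 34.9e-6 * 1818 * 100 = 6.34%

6.34%


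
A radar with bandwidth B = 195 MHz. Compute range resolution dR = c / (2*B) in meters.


dR = 3e8 / (2 * 195000000.0) = 0.77 m

0.77 m


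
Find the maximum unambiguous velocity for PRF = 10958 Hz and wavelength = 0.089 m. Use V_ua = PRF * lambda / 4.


V_ua = 10958 * 0.089 / 4 = 243.8 m/s

243.8 m/s


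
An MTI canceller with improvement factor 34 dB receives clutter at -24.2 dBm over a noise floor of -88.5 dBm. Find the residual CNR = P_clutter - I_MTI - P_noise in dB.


CNR = -24.2 - 34 - (-88.5) = 30.3 dB

30.3 dB


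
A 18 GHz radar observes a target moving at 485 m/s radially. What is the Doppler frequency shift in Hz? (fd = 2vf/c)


fd = 2 * 485 * 18000000000.0 / 3e8 = 58200.0 Hz

58200.0 Hz


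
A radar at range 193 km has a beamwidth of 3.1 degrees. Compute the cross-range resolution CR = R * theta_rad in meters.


BW_rad = 0.054105207
CR = 193000 * 0.054105207 = 10442.3 m

10442.3 m


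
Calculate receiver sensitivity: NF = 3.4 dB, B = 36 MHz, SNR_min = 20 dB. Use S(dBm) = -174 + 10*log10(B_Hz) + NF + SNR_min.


10*log10(36000000.0) = 75.56
S = -174 + 75.56 + 3.4 + 20 = -75.0 dBm

-75.0 dBm


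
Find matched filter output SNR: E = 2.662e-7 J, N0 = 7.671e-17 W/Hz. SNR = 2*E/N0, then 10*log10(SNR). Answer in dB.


SNR_lin = 2 * 2.662e-7 / 7.671e-17 = 6.94e9
SNR_dB = 10*log10(6.94e9) = 98.4 dB

98.4 dB


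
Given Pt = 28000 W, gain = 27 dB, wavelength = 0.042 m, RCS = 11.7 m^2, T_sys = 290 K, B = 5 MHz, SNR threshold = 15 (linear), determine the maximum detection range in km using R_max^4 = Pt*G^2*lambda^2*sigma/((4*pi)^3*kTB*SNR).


G_lin = 10^(27/10) = 501.187234
R^4 = 28000 * 501.187234^2 * 0.042^2 * 11.7 / ((4*pi)^3 * 1.38e-23 * 290 * 5000000.0 * 15)
R^4 = 2.43711e17 m^4
R_max = (2.43711e17)^(1/4) = 22218.7 m = 22.2 km

22.2 km


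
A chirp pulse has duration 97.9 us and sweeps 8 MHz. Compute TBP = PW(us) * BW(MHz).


TBP = 97.9 * 8 = 783.2

783.2


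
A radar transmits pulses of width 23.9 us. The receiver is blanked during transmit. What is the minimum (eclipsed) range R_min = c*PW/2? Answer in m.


R_min = 3e8 * 23.9e-6 / 2 = 3585.0 m

3585.0 m


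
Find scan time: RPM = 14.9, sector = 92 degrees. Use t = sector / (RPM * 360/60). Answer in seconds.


t = 92 / (14.9 * 360) * 60 = 1.03 s

1.03 s


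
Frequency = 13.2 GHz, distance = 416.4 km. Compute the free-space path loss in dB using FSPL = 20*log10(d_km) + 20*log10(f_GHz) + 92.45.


20*log10(416.4) = 52.39
20*log10(13.2) = 22.41
FSPL = 167.3 dB

167.3 dB


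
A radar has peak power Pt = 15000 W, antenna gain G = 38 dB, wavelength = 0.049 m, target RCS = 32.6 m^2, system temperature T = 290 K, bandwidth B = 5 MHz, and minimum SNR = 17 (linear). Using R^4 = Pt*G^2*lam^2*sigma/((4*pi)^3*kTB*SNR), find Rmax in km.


G_lin = 10^(38/10) = 6309.573445
R^4 = 15000 * 6309.573445^2 * 0.049^2 * 32.6 / ((4*pi)^3 * 1.38e-23 * 290 * 5000000.0 * 17)
R^4 = 6.92429e19 m^4
R_max = (6.92429e19)^(1/4) = 91220.8 m = 91.2 km

91.2 km


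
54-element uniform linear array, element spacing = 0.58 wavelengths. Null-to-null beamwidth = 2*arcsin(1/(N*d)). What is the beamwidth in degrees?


1/(N*d) = 1/(54*0.58) = 0.031928
BW = 2*arcsin(0.031928) = 3.7 degrees

3.7 degrees


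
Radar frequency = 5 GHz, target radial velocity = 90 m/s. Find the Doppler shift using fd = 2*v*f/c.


fd = 2 * 90 * 5000000000.0 / 3e8 = 3000.0 Hz

3000.0 Hz


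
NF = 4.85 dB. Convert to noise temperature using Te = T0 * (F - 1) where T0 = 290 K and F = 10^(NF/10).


NF_lin = 10^(4.85/10) = 3.054921
Te = 290 * (3.054921 - 1) = 595.9 K

595.9 K


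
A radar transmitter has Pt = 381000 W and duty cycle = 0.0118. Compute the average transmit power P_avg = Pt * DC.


P_avg = 381000 * 0.0118 = 4495.8 W

4495.8 W


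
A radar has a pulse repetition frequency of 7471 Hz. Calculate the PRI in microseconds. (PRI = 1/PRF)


PRI = 1/7471 = 0.0001338509 s = 133.9 us

133.9 us


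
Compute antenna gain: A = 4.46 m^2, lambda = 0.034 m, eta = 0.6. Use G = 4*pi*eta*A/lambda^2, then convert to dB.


G_linear = 4*pi*0.6*4.46/0.034^2 = 29089.63
G_dB = 10*log10(29089.63) = 44.6 dB

44.6 dB


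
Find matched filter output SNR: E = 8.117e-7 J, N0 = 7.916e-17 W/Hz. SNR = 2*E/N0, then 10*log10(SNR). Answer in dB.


SNR_lin = 2 * 8.117e-7 / 7.916e-17 = 2.051e10
SNR_dB = 10*log10(2.051e10) = 103.1 dB

103.1 dB


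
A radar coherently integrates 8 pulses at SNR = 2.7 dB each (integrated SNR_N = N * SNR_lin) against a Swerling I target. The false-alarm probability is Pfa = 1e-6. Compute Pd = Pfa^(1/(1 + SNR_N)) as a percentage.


SNR_lin = 10^(2.7/10) = 1.86209
SNR_N = 8 * 1.86209 = 14.89672
1/(1 + SNR_N) = 1/15.89672 = 0.0629061
Pd = (1e-6)^0.0629061 = 0.41934
Pd = 41.9%

41.9%


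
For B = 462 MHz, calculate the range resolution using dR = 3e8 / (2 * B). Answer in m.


dR = 3e8 / (2 * 462000000.0) = 0.32 m

0.32 m


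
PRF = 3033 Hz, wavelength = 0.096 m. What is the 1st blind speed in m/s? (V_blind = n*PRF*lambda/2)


V_blind = 1 * 3033 * 0.096 / 2 = 145.6 m/s

145.6 m/s


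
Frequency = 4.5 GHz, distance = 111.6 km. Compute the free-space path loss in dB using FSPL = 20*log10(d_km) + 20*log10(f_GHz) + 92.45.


20*log10(111.6) = 40.95
20*log10(4.5) = 13.06
FSPL = 146.5 dB

146.5 dB


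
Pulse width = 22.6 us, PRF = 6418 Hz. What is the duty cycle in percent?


DC = 22.6e-6 * 6418 * 100 = 14.5%

14.5%


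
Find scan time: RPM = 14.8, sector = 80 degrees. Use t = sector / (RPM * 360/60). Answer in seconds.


t = 80 / (14.8 * 360) * 60 = 0.9 s

0.9 s


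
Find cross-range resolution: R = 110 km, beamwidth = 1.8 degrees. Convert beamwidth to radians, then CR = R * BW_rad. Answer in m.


BW_rad = 0.031415927
CR = 110000 * 0.031415927 = 3455.8 m

3455.8 m


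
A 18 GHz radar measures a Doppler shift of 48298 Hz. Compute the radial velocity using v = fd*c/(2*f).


v = 48298 * 3e8 / (2 * 18000000000.0) = 402.5 m/s

402.5 m/s


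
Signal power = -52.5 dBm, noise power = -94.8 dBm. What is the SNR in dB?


SNR = -52.5 - (-94.8) = 42.3 dB

42.3 dB


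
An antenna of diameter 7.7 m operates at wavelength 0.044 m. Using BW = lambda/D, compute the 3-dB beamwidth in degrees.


BW_rad = 0.044 / 7.7 = 0.005714
BW_deg = 0.33 degrees

0.33 degrees


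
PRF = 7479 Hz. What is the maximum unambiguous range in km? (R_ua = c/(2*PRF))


R_ua = 3e8 / (2 * 7479) = 20056.2 m = 20.1 km

20.1 km


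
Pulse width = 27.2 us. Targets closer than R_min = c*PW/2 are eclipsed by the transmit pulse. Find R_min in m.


R_min = 3e8 * 27.2e-6 / 2 = 4080.0 m

4080.0 m


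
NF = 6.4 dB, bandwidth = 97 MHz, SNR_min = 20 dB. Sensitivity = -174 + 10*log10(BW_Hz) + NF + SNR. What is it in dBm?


10*log10(97000000.0) = 79.87
S = -174 + 79.87 + 6.4 + 20 = -67.7 dBm

-67.7 dBm


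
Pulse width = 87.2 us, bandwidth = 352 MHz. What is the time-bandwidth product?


TBP = 87.2 * 352 = 30694.4

30694.4


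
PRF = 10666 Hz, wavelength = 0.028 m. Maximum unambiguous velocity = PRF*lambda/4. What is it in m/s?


V_ua = 10666 * 0.028 / 4 = 74.7 m/s

74.7 m/s


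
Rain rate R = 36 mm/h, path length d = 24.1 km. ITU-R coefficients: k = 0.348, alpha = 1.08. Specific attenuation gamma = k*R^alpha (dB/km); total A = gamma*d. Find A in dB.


gamma = 0.348 * 36^1.08 = 16.687295 dB/km
A = 16.687295 * 24.1 = 402.16 dB

402.16 dB


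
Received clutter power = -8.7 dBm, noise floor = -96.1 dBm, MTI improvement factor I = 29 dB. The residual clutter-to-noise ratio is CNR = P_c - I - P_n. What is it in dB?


CNR = -8.7 - 29 - (-96.1) = 58.4 dB

58.4 dB


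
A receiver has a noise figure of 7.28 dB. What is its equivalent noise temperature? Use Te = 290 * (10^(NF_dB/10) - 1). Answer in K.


NF_lin = 10^(7.28/10) = 5.345644
Te = 290 * (5.345644 - 1) = 1260.2 K

1260.2 K


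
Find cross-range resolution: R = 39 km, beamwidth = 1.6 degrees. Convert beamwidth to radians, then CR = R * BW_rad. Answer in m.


BW_rad = 0.027925268
CR = 39000 * 0.027925268 = 1089.1 m

1089.1 m


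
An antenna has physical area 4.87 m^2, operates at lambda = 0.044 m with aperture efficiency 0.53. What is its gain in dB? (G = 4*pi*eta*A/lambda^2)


G_linear = 4*pi*0.53*4.87/0.044^2 = 16753.65
G_dB = 10*log10(16753.65) = 42.2 dB

42.2 dB


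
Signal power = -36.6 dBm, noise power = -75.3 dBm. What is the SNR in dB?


SNR = -36.6 - (-75.3) = 38.7 dB

38.7 dB


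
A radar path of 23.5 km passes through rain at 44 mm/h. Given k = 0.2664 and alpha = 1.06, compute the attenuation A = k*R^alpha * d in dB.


gamma = 0.2664 * 44^1.06 = 14.709369 dB/km
A = 14.709369 * 23.5 = 345.67 dB

345.67 dB


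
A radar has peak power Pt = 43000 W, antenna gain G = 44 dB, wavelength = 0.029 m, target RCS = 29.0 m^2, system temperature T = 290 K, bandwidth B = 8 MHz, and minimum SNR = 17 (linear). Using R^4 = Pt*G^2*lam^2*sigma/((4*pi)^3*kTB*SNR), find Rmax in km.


G_lin = 10^(44/10) = 25118.864315
R^4 = 43000 * 25118.864315^2 * 0.029^2 * 29.0 / ((4*pi)^3 * 1.38e-23 * 290 * 8000000.0 * 17)
R^4 = 6.12656e20 m^4
R_max = (6.12656e20)^(1/4) = 157327.3 m = 157.3 km

157.3 km


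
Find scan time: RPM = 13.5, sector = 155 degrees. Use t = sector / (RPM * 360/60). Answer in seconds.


t = 155 / (13.5 * 360) * 60 = 1.91 s

1.91 s


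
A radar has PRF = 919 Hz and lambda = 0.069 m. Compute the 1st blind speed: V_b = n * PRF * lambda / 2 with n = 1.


V_blind = 1 * 919 * 0.069 / 2 = 31.7 m/s

31.7 m/s


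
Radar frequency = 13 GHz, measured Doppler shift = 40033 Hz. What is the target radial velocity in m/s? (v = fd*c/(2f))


v = 40033 * 3e8 / (2 * 13000000000.0) = 461.9 m/s

461.9 m/s


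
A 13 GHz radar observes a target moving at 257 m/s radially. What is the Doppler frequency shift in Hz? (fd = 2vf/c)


fd = 2 * 257 * 13000000000.0 / 3e8 = 22273.3 Hz

22273.3 Hz


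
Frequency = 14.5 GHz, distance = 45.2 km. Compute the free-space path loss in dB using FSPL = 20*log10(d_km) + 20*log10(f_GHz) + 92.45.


20*log10(45.2) = 33.1
20*log10(14.5) = 23.23
FSPL = 148.8 dB

148.8 dB


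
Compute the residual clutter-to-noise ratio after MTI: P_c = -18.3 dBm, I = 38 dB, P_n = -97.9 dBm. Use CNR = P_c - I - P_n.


CNR = -18.3 - 38 - (-97.9) = 41.6 dB

41.6 dB


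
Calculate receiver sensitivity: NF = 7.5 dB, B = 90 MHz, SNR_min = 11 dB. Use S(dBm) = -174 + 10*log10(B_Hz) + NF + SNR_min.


10*log10(90000000.0) = 79.54
S = -174 + 79.54 + 7.5 + 11 = -76.0 dBm

-76.0 dBm


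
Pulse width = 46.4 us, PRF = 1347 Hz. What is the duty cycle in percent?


DC = 46.4e-6 * 1347 * 100 = 6.25%

6.25%


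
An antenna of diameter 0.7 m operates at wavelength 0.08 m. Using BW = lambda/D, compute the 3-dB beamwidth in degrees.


BW_rad = 0.08 / 0.7 = 0.114286
BW_deg = 6.55 degrees

6.55 degrees


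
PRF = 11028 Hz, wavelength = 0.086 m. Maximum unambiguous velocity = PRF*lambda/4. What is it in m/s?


V_ua = 11028 * 0.086 / 4 = 237.1 m/s

237.1 m/s


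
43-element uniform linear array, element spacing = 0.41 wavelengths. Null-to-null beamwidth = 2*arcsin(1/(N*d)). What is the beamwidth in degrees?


1/(N*d) = 1/(43*0.41) = 0.056721
BW = 2*arcsin(0.056721) = 6.5 degrees

6.5 degrees


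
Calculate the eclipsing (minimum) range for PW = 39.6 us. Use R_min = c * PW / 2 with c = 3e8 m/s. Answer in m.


R_min = 3e8 * 39.6e-6 / 2 = 5940.0 m

5940.0 m


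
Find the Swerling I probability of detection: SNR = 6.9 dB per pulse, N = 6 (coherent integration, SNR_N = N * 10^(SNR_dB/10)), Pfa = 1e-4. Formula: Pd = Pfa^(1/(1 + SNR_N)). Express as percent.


SNR_lin = 10^(6.9/10) = 4.89779
SNR_N = 6 * 4.89779 = 29.38674
1/(1 + SNR_N) = 1/30.38674 = 0.0329091
Pd = (1e-4)^0.0329091 = 0.73852
Pd = 73.9%

73.9%


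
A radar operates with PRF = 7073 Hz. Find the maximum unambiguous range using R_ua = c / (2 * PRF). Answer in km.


R_ua = 3e8 / (2 * 7073) = 21207.4 m = 21.2 km

21.2 km


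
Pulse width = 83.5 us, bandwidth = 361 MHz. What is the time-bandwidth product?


TBP = 83.5 * 361 = 30143.5

30143.5


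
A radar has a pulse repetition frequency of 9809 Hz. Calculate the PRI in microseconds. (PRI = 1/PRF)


PRI = 1/9809 = 0.0001019472 s = 101.9 us

101.9 us


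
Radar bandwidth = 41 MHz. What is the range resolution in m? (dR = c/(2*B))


dR = 3e8 / (2 * 41000000.0) = 3.66 m

3.66 m


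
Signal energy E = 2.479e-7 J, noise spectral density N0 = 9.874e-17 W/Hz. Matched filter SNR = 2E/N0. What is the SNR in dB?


SNR_lin = 2 * 2.479e-7 / 9.874e-17 = 5.021e9
SNR_dB = 10*log10(5.021e9) = 97.0 dB

97.0 dB


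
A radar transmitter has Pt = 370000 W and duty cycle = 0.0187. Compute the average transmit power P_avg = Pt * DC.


P_avg = 370000 * 0.0187 = 6919.0 W

6919.0 W


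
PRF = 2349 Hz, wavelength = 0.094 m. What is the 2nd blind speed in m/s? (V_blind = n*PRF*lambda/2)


V_blind = 2 * 2349 * 0.094 / 2 = 220.8 m/s

220.8 m/s


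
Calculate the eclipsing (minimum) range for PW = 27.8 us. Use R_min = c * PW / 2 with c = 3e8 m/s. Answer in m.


R_min = 3e8 * 27.8e-6 / 2 = 4170.0 m

4170.0 m


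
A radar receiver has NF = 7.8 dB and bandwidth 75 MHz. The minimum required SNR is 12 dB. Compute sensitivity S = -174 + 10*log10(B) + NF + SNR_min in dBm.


10*log10(75000000.0) = 78.75
S = -174 + 78.75 + 7.8 + 12 = -75.4 dBm

-75.4 dBm


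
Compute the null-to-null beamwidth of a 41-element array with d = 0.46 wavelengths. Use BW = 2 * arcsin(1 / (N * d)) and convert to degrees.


1/(N*d) = 1/(41*0.46) = 0.053022
BW = 2*arcsin(0.053022) = 6.1 degrees

6.1 degrees


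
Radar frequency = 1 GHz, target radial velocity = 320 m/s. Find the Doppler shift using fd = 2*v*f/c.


fd = 2 * 320 * 1000000000.0 / 3e8 = 2133.3 Hz

2133.3 Hz


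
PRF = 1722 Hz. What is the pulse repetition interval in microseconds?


PRI = 1/1722 = 0.0005807201 s = 580.7 us

580.7 us


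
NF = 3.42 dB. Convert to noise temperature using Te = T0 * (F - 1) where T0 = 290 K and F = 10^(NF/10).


NF_lin = 10^(3.42/10) = 2.19786
Te = 290 * (2.19786 - 1) = 347.4 K

347.4 K


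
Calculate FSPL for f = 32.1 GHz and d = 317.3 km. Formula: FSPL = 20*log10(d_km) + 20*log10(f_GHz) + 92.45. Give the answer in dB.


20*log10(317.3) = 50.03
20*log10(32.1) = 30.13
FSPL = 172.6 dB

172.6 dB


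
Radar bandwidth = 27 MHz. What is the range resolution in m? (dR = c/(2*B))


dR = 3e8 / (2 * 27000000.0) = 5.56 m

5.56 m


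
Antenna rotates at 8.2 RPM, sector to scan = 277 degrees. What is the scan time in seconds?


t = 277 / (8.2 * 360) * 60 = 5.63 s

5.63 s


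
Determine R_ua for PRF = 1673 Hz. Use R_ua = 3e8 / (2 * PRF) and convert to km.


R_ua = 3e8 / (2 * 1673) = 89659.3 m = 89.7 km

89.7 km


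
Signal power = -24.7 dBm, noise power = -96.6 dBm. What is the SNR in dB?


SNR = -24.7 - (-96.6) = 71.9 dB

71.9 dB


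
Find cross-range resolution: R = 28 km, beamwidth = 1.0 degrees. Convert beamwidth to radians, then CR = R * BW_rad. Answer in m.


BW_rad = 0.017453293
CR = 28000 * 0.017453293 = 488.7 m

488.7 m


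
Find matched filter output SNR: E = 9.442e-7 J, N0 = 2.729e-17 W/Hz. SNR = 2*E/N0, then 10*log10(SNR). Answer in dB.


SNR_lin = 2 * 9.442e-7 / 2.729e-17 = 6.92e10
SNR_dB = 10*log10(6.92e10) = 108.4 dB

108.4 dB


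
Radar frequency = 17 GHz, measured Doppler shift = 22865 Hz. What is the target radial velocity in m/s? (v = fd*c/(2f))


v = 22865 * 3e8 / (2 * 17000000000.0) = 201.8 m/s

201.8 m/s


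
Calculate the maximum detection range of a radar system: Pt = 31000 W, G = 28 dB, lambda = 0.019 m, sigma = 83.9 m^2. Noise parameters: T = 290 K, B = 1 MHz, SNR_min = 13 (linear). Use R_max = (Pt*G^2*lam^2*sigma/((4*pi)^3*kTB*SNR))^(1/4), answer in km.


G_lin = 10^(28/10) = 630.957344
R^4 = 31000 * 630.957344^2 * 0.019^2 * 83.9 / ((4*pi)^3 * 1.38e-23 * 290 * 1000000.0 * 13)
R^4 = 3.6206e18 m^4
R_max = (3.6206e18)^(1/4) = 43621.0 m = 43.6 km

43.6 km


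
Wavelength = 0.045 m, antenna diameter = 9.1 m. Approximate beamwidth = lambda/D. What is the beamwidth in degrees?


BW_rad = 0.045 / 9.1 = 0.004945
BW_deg = 0.28 degrees

0.28 degrees


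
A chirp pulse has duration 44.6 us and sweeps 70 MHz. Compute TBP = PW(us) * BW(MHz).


TBP = 44.6 * 70 = 3122.0

3122.0


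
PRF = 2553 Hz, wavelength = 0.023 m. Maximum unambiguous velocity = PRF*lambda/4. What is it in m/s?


V_ua = 2553 * 0.023 / 4 = 14.7 m/s

14.7 m/s


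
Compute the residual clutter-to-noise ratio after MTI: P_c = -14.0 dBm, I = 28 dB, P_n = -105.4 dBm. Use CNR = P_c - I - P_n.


CNR = -14.0 - 28 - (-105.4) = 63.4 dB

63.4 dB


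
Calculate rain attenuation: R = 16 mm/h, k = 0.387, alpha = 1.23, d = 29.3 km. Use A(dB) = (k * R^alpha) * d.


gamma = 0.387 * 16^1.23 = 11.715978 dB/km
A = 11.715978 * 29.3 = 343.28 dB

343.28 dB


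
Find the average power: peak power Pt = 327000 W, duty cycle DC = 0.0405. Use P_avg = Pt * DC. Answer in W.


P_avg = 327000 * 0.0405 = 13243.5 W

13243.5 W


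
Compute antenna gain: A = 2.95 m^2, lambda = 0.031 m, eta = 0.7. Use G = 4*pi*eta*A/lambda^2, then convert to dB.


G_linear = 4*pi*0.7*2.95/0.031^2 = 27002.66
G_dB = 10*log10(27002.66) = 44.3 dB

44.3 dB


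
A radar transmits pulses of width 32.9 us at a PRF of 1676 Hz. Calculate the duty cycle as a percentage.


DC = 32.9e-6 * 1676 * 100 = 5.51%

5.51%


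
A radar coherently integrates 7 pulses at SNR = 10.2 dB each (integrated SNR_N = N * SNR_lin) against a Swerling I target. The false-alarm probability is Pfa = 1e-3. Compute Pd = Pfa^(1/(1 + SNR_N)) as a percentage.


SNR_lin = 10^(10.2/10) = 10.47129
SNR_N = 7 * 10.47129 = 73.29903
1/(1 + SNR_N) = 1/74.29903 = 0.0134591
Pd = (1e-3)^0.0134591 = 0.91122
Pd = 91.1%

91.1%


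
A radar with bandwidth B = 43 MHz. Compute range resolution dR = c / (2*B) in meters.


dR = 3e8 / (2 * 43000000.0) = 3.49 m

3.49 m


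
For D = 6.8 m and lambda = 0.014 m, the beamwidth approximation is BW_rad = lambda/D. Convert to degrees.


BW_rad = 0.014 / 6.8 = 0.002059
BW_deg = 0.12 degrees

0.12 degrees


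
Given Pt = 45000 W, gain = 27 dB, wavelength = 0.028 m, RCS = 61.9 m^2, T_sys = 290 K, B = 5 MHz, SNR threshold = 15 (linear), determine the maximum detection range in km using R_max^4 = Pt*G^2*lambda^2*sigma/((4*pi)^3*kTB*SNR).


G_lin = 10^(27/10) = 501.187234
R^4 = 45000 * 501.187234^2 * 0.028^2 * 61.9 / ((4*pi)^3 * 1.38e-23 * 290 * 5000000.0 * 15)
R^4 = 9.20982e17 m^4
R_max = (9.20982e17)^(1/4) = 30978.7 m = 31.0 km

31.0 km


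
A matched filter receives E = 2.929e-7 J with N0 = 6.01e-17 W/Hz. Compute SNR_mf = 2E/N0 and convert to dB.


SNR_lin = 2 * 2.929e-7 / 6.01e-17 = 9.747e9
SNR_dB = 10*log10(9.747e9) = 99.9 dB

99.9 dB


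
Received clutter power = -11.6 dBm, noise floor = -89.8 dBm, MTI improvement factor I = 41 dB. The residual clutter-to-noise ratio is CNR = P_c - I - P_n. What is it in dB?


CNR = -11.6 - 41 - (-89.8) = 37.2 dB

37.2 dB


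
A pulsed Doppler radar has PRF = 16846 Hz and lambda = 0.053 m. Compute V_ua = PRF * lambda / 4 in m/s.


V_ua = 16846 * 0.053 / 4 = 223.2 m/s

223.2 m/s


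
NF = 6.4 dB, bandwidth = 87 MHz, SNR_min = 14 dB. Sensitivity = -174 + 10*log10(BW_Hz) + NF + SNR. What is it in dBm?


10*log10(87000000.0) = 79.4
S = -174 + 79.4 + 6.4 + 14 = -74.2 dBm

-74.2 dBm


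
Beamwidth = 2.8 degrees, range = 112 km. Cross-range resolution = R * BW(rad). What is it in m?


BW_rad = 0.048869219
CR = 112000 * 0.048869219 = 5473.4 m

5473.4 m


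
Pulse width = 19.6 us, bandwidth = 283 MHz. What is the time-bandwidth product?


TBP = 19.6 * 283 = 5546.8

5546.8


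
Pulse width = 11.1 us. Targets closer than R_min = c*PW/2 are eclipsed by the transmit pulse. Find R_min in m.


R_min = 3e8 * 11.1e-6 / 2 = 1665.0 m

1665.0 m


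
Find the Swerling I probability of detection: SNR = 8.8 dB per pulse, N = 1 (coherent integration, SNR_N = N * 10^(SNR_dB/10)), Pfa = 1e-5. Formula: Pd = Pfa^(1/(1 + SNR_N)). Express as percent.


SNR_lin = 10^(8.8/10) = 7.58578
SNR_N = 1 * 7.58578 = 7.58578
1/(1 + SNR_N) = 1/8.58578 = 0.1164717
Pd = (1e-5)^0.1164717 = 0.2616
Pd = 26.2%

26.2%


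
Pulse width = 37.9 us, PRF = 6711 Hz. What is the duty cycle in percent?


DC = 37.9e-6 * 6711 * 100 = 25.43%

25.43%


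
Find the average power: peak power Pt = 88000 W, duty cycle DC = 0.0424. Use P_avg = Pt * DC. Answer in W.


P_avg = 88000 * 0.0424 = 3731.2 W

3731.2 W
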